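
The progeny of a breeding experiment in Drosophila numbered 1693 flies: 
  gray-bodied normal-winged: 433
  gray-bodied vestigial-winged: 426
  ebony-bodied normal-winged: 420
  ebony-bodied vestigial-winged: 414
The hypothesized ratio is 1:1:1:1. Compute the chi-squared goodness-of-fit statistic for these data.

Total ratio parts = 4. Expected numbers out of 1693:
  gray-bodied normal-winged: 1693 × 1/4 = 423.25
  gray-bodied vestigial-winged: 1693 × 1/4 = 423.25
  ebony-bodied normal-winged: 1693 × 1/4 = 423.25
  ebony-bodied vestigial-winged: 1693 × 1/4 = 423.25
χ² = Σ (O − E)² / E
  gray-bodied normal-winged: (433 − 423.25)² / 423.25 = 0.2246
  gray-bodied vestigial-winged: (426 − 423.25)² / 423.25 = 0.0179
  ebony-bodied normal-winged: (420 − 423.25)² / 423.25 = 0.0250
  ebony-bodied vestigial-winged: (414 − 423.25)² / 423.25 = 0.2022
χ² = 0.2246 + 0.0179 + 0.0250 + 0.2022 = 0.4697 ≈ 0.470

0.470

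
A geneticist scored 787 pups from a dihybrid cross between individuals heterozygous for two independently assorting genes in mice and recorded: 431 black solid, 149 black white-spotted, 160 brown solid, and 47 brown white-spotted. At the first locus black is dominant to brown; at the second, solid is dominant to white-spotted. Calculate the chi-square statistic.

1.468

A dihybrid F₂ with independent assortment and complete dominance at both loci gives a 9:3:3:1 phenotypic ratio.
The 9:3:3:1 ratio has 16 parts, so with N = 787 the expected counts are:
  black solid: 787 × 9/16 = 442.6875
  black white-spotted: 787 × 3/16 = 147.5625
  brown solid: 787 × 3/16 = 147.5625
  brown white-spotted: 787 × 1/16 = 49.1875
χ² = Σ (O − E)² / E
  black solid: (431 − 442.6875)² / 442.6875 = 0.3086
  black white-spotted: (149 − 147.5625)² / 147.5625 = 0.0140
  brown solid: (160 − 147.5625)² / 147.5625 = 1.0483
  brown white-spotted: (47 − 49.1875)² / 49.1875 = 0.0973
χ² = 0.3086 + 0.0140 + 1.0483 + 0.0973 = 1.4682 ≈ 1.468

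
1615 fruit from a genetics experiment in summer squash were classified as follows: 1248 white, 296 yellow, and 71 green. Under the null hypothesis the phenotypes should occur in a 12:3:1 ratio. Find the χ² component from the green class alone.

Under the 12:3:1 hypothesis (Σ ratio = 16, N = 1615):
  white: 1615 × 12/16 = 1211.25
  yellow: 1615 × 3/16 = 302.8125
  green: 1615 × 1/16 = 100.9375
Contribution of green: (71 − 100.9375)² / 100.9375 = 8.8793

8.879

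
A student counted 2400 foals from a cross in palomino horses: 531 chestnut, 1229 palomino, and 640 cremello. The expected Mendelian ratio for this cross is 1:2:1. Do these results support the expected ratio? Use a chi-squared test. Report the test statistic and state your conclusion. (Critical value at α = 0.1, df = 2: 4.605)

Under the 1:2:1 hypothesis (Σ ratio = 4, N = 2400):
  chestnut: 2400 × 1/4 = 600
  palomino: 2400 × 2/4 = 1200
  cremello: 2400 × 1/4 = 600
χ² = Σ (O − E)² / E
  chestnut: (531 − 600)² / 600 = 7.9350
  palomino: (1229 − 1200)² / 1200 = 0.7008
  cremello: (640 − 600)² / 600 = 2.6667
χ² = 7.9350 + 0.7008 + 2.6667 = 11.3025 ≈ 11.303
Degrees of freedom = 3 − 1 = 2; critical value at α = 0.1 is 4.605.
Since 11.303 > 4.605, we reject the null hypothesis — the data do not fit the 1:2:1 ratio.

11.303; not consistent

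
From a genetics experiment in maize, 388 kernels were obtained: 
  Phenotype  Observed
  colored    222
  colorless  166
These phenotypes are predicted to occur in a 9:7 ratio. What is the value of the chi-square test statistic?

0.147

Under the 9:7 hypothesis (Σ ratio = 16, N = 388):
  colored: 388 × 9/16 = 218.25
  colorless: 388 × 7/16 = 169.75
χ² = Σ (O − E)² / E
  colored: (222 − 218.25)² / 218.25 = 0.0644
  colorless: (166 − 169.75)² / 169.75 = 0.0828
χ² = 0.0644 + 0.0828 = 0.1472 ≈ 0.147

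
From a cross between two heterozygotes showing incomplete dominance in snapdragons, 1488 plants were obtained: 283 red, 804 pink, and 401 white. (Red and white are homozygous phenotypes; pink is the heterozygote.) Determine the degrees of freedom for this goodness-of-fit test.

2

With incomplete dominance, a heterozygote × heterozygote cross gives a 1:2:1 phenotypic ratio.
A goodness-of-fit test with 3 phenotype classes has df = 3 − 1 = 2.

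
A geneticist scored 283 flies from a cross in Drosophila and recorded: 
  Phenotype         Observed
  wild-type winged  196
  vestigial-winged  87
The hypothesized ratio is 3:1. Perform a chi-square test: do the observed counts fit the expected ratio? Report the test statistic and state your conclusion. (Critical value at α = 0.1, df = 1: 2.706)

Under the 3:1 hypothesis (Σ ratio = 4, N = 283):
  wild-type winged: 283 × 3/4 = 212.25
  vestigial-winged: 283 × 1/4 = 70.75
χ² = Σ (O − E)² / E
  wild-type winged: (196 − 212.25)² / 212.25 = 1.2441
  vestigial-winged: (87 − 70.75)² / 70.75 = 3.7323
χ² = 1.2441 + 3.7323 = 4.9764 ≈ 4.976
Degrees of freedom = 2 − 1 = 1; critical value at α = 0.1 is 2.706.
Since 4.976 > 2.706, we reject the null hypothesis — the data do not fit the 3:1 ratio.

4.976; not consistent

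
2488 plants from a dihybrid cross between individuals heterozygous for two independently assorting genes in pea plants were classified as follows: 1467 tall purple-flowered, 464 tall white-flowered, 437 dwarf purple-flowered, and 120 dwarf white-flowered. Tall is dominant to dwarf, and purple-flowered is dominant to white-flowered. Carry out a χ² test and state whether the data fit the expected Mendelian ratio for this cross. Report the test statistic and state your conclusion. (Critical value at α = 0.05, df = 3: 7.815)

13.239; not consistent

A dihybrid F₂ with independent assortment and complete dominance at both loci gives a 9:3:3:1 phenotypic ratio.
Expected counts for N = 2488 under a 9:3:3:1 ratio (total parts = 16):
  tall purple-flowered: 2488 × 9/16 = 1399.5
  tall white-flowered: 2488 × 3/16 = 466.5
  dwarf purple-flowered: 2488 × 3/16 = 466.5
  dwarf white-flowered: 2488 × 1/16 = 155.5
χ² = Σ (O − E)² / E
  tall purple-flowered: (1467 − 1399.5)² / 1399.5 = 3.2556
  tall white-flowered: (464 − 466.5)² / 466.5 = 0.0134
  dwarf purple-flowered: (437 − 466.5)² / 466.5 = 1.8655
  dwarf white-flowered: (120 − 155.5)² / 155.5 = 8.1045
χ² = 3.2556 + 0.0134 + 1.8655 + 8.1045 = 13.239
Degrees of freedom = 4 − 1 = 3; critical value at α = 0.05 is 7.815.
Since 13.239 > 7.815, we reject the null hypothesis — the data do not fit the 9:3:3:1 ratio.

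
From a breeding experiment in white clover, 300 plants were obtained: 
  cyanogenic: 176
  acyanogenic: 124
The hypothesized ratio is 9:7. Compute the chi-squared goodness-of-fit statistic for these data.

0.712

Expected counts for N = 300 under a 9:7 ratio (total parts = 16):
  cyanogenic: 300 × 9/16 = 168.75
  acyanogenic: 300 × 7/16 = 131.25
χ² = Σ (O − E)² / E
  cyanogenic: (176 − 168.75)² / 168.75 = 0.3115
  acyanogenic: (124 − 131.25)² / 131.25 = 0.4005
χ² = 0.3115 + 0.4005 = 0.712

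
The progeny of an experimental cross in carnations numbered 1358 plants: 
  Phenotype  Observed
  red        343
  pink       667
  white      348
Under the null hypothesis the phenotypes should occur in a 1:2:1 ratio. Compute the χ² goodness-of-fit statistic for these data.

0.461

Total ratio parts = 4. Expected numbers out of 1358:
  red: 1358 × 1/4 = 339.5
  pink: 1358 × 2/4 = 679
  white: 1358 × 1/4 = 339.5
χ² = Σ (O − E)² / E
  red: (343 − 339.5)² / 339.5 = 0.0361
  pink: (667 − 679)² / 679 = 0.2121
  white: (348 − 339.5)² / 339.5 = 0.2128
χ² = 0.0361 + 0.2121 + 0.2128 = 0.461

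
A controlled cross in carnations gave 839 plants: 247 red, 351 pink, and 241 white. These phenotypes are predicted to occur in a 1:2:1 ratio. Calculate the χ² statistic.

22.456

Under the 1:2:1 hypothesis (Σ ratio = 4, N = 839):
  red: 839 × 1/4 = 209.75
  pink: 839 × 2/4 = 419.5
  white: 839 × 1/4 = 209.75
χ² = Σ (O − E)² / E
  red: (247 − 209.75)² / 209.75 = 6.6153
  pink: (351 − 419.5)² / 419.5 = 11.1853
  white: (241 − 209.75)² / 209.75 = 4.6558
χ² = 6.6153 + 11.1853 + 4.6558 = 22.4564 ≈ 22.456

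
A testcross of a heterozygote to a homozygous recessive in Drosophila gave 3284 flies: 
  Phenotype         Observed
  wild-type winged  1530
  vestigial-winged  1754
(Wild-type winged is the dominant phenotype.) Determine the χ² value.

A testcross of a heterozygote (Aa × aa) gives a 1:1 phenotypic ratio.
Total ratio parts = 2. Expected numbers out of 3284:
  wild-type winged: 3284 × 1/2 = 1642
  vestigial-winged: 3284 × 1/2 = 1642
χ² = Σ (O − E)² / E
  wild-type winged: (1530 − 1642)² / 1642 = 7.6395
  vestigial-winged: (1754 − 1642)² / 1642 = 7.6395
χ² = 7.6395 + 7.6395 = 15.279

15.279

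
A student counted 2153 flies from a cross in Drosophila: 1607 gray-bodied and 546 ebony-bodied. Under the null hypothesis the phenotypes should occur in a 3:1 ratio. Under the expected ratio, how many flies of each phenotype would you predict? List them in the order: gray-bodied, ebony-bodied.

Under the 3:1 hypothesis (Σ ratio = 4, N = 2153):
  gray-bodied: 2153 × 3/4 = 1614.75
  ebony-bodied: 2153 × 1/4 = 538.25

1614.75, 538.25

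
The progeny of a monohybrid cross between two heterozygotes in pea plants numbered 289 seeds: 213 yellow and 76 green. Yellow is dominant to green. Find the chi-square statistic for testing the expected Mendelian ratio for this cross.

0.260

For a monohybrid cross between heterozygotes with complete dominance, the expected phenotypic ratio is 3:1.
Under the 3:1 hypothesis (Σ ratio = 4, N = 289):
  yellow: 289 × 3/4 = 216.75
  green: 289 × 1/4 = 72.25
χ² = Σ (O − E)² / E
  yellow: (213 − 216.75)² / 216.75 = 0.0649
  green: (76 − 72.25)² / 72.25 = 0.1946
χ² = 0.0649 + 0.1946 = 0.2595 ≈ 0.260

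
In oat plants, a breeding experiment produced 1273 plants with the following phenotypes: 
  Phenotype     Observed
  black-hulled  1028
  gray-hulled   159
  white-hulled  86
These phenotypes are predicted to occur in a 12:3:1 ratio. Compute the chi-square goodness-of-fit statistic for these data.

32.745

The 12:3:1 ratio has 16 parts, so with N = 1273 the expected counts are:
  black-hulled: 1273 × 12/16 = 954.75
  gray-hulled: 1273 × 3/16 = 238.6875
  white-hulled: 1273 × 1/16 = 79.5625
χ² = Σ (O − E)² / E
  black-hulled: (1028 − 954.75)² / 954.75 = 5.6199
  gray-hulled: (159 − 238.6875)² / 238.6875 = 26.6042
  white-hulled: (86 − 79.5625)² / 79.5625 = 0.5209
χ² = 5.6199 + 26.6042 + 0.5209 = 32.745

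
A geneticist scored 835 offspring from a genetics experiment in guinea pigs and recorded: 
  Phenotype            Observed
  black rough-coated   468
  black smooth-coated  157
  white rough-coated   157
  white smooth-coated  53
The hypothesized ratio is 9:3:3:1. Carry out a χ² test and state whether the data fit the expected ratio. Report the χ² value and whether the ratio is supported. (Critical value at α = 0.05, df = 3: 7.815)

0.021; consistent

The 9:3:3:1 ratio has 16 parts, so with N = 835 the expected counts are:
  black rough-coated: 835 × 9/16 = 469.6875
  black smooth-coated: 835 × 3/16 = 156.5625
  white rough-coated: 835 × 3/16 = 156.5625
  white smooth-coated: 835 × 1/16 = 52.1875
χ² = Σ (O − E)² / E
  black rough-coated: (468 − 469.6875)² / 469.6875 = 0.0061
  black smooth-coated: (157 − 156.5625)² / 156.5625 = 0.0012
  white rough-coated: (157 − 156.5625)² / 156.5625 = 0.0012
  white smooth-coated: (53 − 52.1875)² / 52.1875 = 0.0126
χ² = 0.0061 + 0.0012 + 0.0012 + 0.0126 = 0.0211 ≈ 0.021
Degrees of freedom = 4 − 1 = 3; critical value at α = 0.05 is 7.815.
Since 0.021 < 7.815, we fail to reject the null hypothesis — the data are consistent with the 9:3:3:1 ratio.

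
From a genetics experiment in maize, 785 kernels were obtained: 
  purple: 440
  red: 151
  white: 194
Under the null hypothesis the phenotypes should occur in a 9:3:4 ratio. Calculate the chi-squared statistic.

0.130

The 9:3:4 ratio has 16 parts, so with N = 785 the expected counts are:
  purple: 785 × 9/16 = 441.5625
  red: 785 × 3/16 = 147.1875
  white: 785 × 4/16 = 196.25
χ² = Σ (O − E)² / E
  purple: (440 − 441.5625)² / 441.5625 = 0.0055
  red: (151 − 147.1875)² / 147.1875 = 0.0988
  white: (194 − 196.25)² / 196.25 = 0.0258
χ² = 0.0055 + 0.0988 + 0.0258 = 0.1301 ≈ 0.130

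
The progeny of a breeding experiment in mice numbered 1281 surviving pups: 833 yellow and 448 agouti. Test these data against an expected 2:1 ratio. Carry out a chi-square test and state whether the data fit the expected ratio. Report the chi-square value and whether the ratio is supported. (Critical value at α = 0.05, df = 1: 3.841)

The 2:1 ratio has 3 parts, so with N = 1281 the expected counts are:
  yellow: 1281 × 2/3 = 854
  agouti: 1281 × 1/3 = 427
χ² = Σ (O − E)² / E
  yellow: (833 − 854)² / 854 = 0.5164
  agouti: (448 − 427)² / 427 = 1.0328
χ² = 0.5164 + 1.0328 = 1.5492 ≈ 1.549
Degrees of freedom = 2 − 1 = 1; critical value at α = 0.05 is 3.841.
Since 1.549 < 3.841, we fail to reject the null hypothesis — the data are consistent with the 2:1 ratio.

1.549; consistent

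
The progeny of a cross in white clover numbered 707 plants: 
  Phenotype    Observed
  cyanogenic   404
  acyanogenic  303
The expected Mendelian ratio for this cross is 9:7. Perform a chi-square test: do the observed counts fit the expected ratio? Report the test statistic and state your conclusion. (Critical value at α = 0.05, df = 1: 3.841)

Expected counts for N = 707 under a 9:7 ratio (total parts = 16):
  cyanogenic: 707 × 9/16 = 397.6875
  acyanogenic: 707 × 7/16 = 309.3125
χ² = Σ (O − E)² / E
  cyanogenic: (404 − 397.6875)² / 397.6875 = 0.1002
  acyanogenic: (303 − 309.3125)² / 309.3125 = 0.1288
χ² = 0.1002 + 0.1288 = 0.229
Degrees of freedom = 2 − 1 = 1; critical value at α = 0.05 is 3.841.
Since 0.229 < 3.841, we fail to reject the null hypothesis — the data are consistent with the 9:7 ratio.

0.229; consistent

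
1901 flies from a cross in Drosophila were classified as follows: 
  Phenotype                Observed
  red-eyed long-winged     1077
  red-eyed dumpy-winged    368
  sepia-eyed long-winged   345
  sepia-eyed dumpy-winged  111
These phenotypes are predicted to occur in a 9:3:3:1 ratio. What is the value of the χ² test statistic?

Total ratio parts = 16. Expected numbers out of 1901:
  red-eyed long-winged: 1901 × 9/16 = 1069.3125
  red-eyed dumpy-winged: 1901 × 3/16 = 356.4375
  sepia-eyed long-winged: 1901 × 3/16 = 356.4375
  sepia-eyed dumpy-winged: 1901 × 1/16 = 118.8125
χ² = Σ (O − E)² / E
  red-eyed long-winged: (1077 − 1069.3125)² / 1069.3125 = 0.0553
  red-eyed dumpy-winged: (368 − 356.4375)² / 356.4375 = 0.3751
  sepia-eyed long-winged: (345 − 356.4375)² / 356.4375 = 0.3670
  sepia-eyed dumpy-winged: (111 − 118.8125)² / 118.8125 = 0.5137
χ² = 0.0553 + 0.3751 + 0.3670 + 0.5137 = 1.3111 ≈ 1.311

1.311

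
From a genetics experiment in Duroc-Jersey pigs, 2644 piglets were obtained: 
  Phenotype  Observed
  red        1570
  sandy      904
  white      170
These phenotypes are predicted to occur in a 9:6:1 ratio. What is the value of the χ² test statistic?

Total ratio parts = 16. Expected numbers out of 2644:
  red: 2644 × 9/16 = 1487.25
  sandy: 2644 × 6/16 = 991.5
  white: 2644 × 1/16 = 165.25
χ² = Σ (O − E)² / E
  red: (1570 − 1487.25)² / 1487.25 = 4.6042
  sandy: (904 − 991.5)² / 991.5 = 7.7219
  white: (170 − 165.25)² / 165.25 = 0.1365
χ² = 4.6042 + 7.7219 + 0.1365 = 12.4626 ≈ 12.463

12.463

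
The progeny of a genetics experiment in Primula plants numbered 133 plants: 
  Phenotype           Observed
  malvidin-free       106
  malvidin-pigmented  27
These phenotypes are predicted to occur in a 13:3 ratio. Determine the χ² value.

0.210

Total ratio parts = 16. Expected numbers out of 133:
  malvidin-free: 133 × 13/16 = 108.0625
  malvidin-pigmented: 133 × 3/16 = 24.9375
χ² = Σ (O − E)² / E
  malvidin-free: (106 − 108.0625)² / 108.0625 = 0.0394
  malvidin-pigmented: (27 − 24.9375)² / 24.9375 = 0.1706
χ² = 0.0394 + 0.1706 = 0.210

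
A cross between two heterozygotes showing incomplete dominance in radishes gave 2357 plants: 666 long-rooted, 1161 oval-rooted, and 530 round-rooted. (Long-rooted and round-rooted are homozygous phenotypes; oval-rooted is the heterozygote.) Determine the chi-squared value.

With incomplete dominance, a heterozygote × heterozygote cross gives a 1:2:1 phenotypic ratio.
The 1:2:1 ratio has 4 parts, so with N = 2357 the expected counts are:
  long-rooted: 2357 × 1/4 = 589.25
  oval-rooted: 2357 × 2/4 = 1178.5
  round-rooted: 2357 × 1/4 = 589.25
χ² = Σ (O − E)² / E
  long-rooted: (666 − 589.25)² / 589.25 = 9.9967
  oval-rooted: (1161 − 1178.5)² / 1178.5 = 0.2599
  round-rooted: (530 − 589.25)² / 589.25 = 5.9577
χ² = 9.9967 + 0.2599 + 5.9577 = 16.2143 ≈ 16.214

16.214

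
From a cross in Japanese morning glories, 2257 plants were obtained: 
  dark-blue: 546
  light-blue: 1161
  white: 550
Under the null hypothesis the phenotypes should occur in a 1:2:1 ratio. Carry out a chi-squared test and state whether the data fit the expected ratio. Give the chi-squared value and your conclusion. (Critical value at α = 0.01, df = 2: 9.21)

1.886; consistent

Expected counts for N = 2257 under a 1:2:1 ratio (total parts = 4):
  dark-blue: 2257 × 1/4 = 564.25
  light-blue: 2257 × 2/4 = 1128.5
  white: 2257 × 1/4 = 564.25
χ² = Σ (O − E)² / E
  dark-blue: (546 − 564.25)² / 564.25 = 0.5903
  light-blue: (1161 − 1128.5)² / 1128.5 = 0.9360
  white: (550 − 564.25)² / 564.25 = 0.3599
χ² = 0.5903 + 0.9360 + 0.3599 = 1.8862 ≈ 1.886
Degrees of freedom = 3 − 1 = 2; critical value at α = 0.01 is 9.21.
Since 1.886 < 9.21, we fail to reject the null hypothesis — the data are consistent with the 1:2:1 ratio.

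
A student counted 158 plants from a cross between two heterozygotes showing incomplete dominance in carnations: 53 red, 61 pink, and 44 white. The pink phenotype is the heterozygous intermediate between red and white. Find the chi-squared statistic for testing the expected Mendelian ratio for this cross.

With incomplete dominance, a heterozygote × heterozygote cross gives a 1:2:1 phenotypic ratio.
Expected counts for N = 158 under a 1:2:1 ratio (total parts = 4):
  red: 158 × 1/4 = 39.5
  pink: 158 × 2/4 = 79
  white: 158 × 1/4 = 39.5
χ² = Σ (O − E)² / E
  red: (53 − 39.5)² / 39.5 = 4.6139
  pink: (61 − 79)² / 79 = 4.1013
  white: (44 − 39.5)² / 39.5 = 0.5127
χ² = 4.6139 + 4.1013 + 0.5127 = 9.2279 ≈ 9.228

9.228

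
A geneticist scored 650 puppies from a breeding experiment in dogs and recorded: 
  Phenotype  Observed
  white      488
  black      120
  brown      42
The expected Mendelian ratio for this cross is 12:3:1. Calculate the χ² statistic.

Total ratio parts = 16. Expected numbers out of 650:
  white: 650 × 12/16 = 487.5
  black: 650 × 3/16 = 121.875
  brown: 650 × 1/16 = 40.625
χ² = Σ (O − E)² / E
  white: (488 − 487.5)² / 487.5 = 0.0005
  black: (120 − 121.875)² / 121.875 = 0.0288
  brown: (42 − 40.625)² / 40.625 = 0.0465
χ² = 0.0005 + 0.0288 + 0.0465 = 0.0758 ≈ 0.076

0.076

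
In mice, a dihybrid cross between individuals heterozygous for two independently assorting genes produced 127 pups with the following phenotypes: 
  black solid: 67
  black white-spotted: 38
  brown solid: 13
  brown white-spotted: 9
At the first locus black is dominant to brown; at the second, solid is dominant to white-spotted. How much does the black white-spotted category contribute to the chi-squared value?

8.453

A dihybrid F₂ with independent assortment and complete dominance at both loci gives a 9:3:3:1 phenotypic ratio.
Under the 9:3:3:1 hypothesis (Σ ratio = 16, N = 127):
  black solid: 127 × 9/16 = 71.4375
  black white-spotted: 127 × 3/16 = 23.8125
  brown solid: 127 × 3/16 = 23.8125
  brown white-spotted: 127 × 1/16 = 7.9375
Contribution of black white-spotted: (38 − 23.8125)² / 23.8125 = 8.4529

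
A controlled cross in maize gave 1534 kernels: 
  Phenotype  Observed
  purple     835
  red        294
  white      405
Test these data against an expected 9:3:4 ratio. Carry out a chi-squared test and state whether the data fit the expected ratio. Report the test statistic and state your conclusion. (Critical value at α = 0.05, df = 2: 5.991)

The 9:3:4 ratio has 16 parts, so with N = 1534 the expected counts are:
  purple: 1534 × 9/16 = 862.875
  red: 1534 × 3/16 = 287.625
  white: 1534 × 4/16 = 383.5
χ² = Σ (O − E)² / E
  purple: (835 − 862.875)² / 862.875 = 0.9005
  red: (294 − 287.625)² / 287.625 = 0.1413
  white: (405 − 383.5)² / 383.5 = 1.2053
χ² = 0.9005 + 0.1413 + 1.2053 = 2.2471 ≈ 2.247
Degrees of freedom = 3 − 1 = 2; critical value at α = 0.05 is 5.991.
Since 2.247 < 5.991, we fail to reject the null hypothesis — the data are consistent with the 9:3:4 ratio.

2.247; consistent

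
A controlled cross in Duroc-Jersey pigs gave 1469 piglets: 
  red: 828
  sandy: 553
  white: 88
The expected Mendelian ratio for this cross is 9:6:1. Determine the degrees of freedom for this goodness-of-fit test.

A goodness-of-fit test with 3 phenotype classes has df = 3 − 1 = 2.

2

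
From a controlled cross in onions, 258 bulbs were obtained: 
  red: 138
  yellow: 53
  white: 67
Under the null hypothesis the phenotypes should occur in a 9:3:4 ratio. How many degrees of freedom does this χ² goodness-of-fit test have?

2

A goodness-of-fit test with 3 phenotype classes has df = 3 − 1 = 2.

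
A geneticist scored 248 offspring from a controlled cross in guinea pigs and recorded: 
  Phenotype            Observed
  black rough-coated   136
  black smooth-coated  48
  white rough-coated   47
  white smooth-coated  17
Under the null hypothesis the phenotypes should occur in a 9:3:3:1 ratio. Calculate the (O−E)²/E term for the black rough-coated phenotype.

Expected counts for N = 248 under a 9:3:3:1 ratio (total parts = 16):
  black rough-coated: 248 × 9/16 = 139.5
  black smooth-coated: 248 × 3/16 = 46.5
  white rough-coated: 248 × 3/16 = 46.5
  white smooth-coated: 248 × 1/16 = 15.5
Contribution of black rough-coated: (136 − 139.5)² / 139.5 = 0.0878

0.088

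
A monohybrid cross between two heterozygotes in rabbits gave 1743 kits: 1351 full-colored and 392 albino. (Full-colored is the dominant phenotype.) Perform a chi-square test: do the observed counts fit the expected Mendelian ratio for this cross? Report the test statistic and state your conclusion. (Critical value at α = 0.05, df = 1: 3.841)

For a monohybrid cross between heterozygotes with complete dominance, the expected phenotypic ratio is 3:1.
Total ratio parts = 4. Expected numbers out of 1743:
  full-colored: 1743 × 3/4 = 1307.25
  albino: 1743 × 1/4 = 435.75
χ² = Σ (O − E)² / E
  full-colored: (1351 − 1307.25)² / 1307.25 = 1.4642
  albino: (392 − 435.75)² / 435.75 = 4.3926
χ² = 1.4642 + 4.3926 = 5.8568 ≈ 5.857
Degrees of freedom = 2 − 1 = 1; critical value at α = 0.05 is 3.841.
Since 5.857 > 3.841, we reject the null hypothesis — the data do not fit the 3:1 ratio.

5.857; not consistent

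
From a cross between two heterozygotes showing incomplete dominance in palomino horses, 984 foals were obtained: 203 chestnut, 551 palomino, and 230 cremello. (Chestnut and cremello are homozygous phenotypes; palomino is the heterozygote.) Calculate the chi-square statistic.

15.632

With incomplete dominance, a heterozygote × heterozygote cross gives a 1:2:1 phenotypic ratio.
Total ratio parts = 4. Expected numbers out of 984:
  chestnut: 984 × 1/4 = 246
  palomino: 984 × 2/4 = 492
  cremello: 984 × 1/4 = 246
χ² = Σ (O − E)² / E
  chestnut: (203 − 246)² / 246 = 7.5163
  palomino: (551 − 492)² / 492 = 7.0752
  cremello: (230 − 246)² / 246 = 1.0407
χ² = 7.5163 + 7.0752 + 1.0407 = 15.6322 ≈ 15.632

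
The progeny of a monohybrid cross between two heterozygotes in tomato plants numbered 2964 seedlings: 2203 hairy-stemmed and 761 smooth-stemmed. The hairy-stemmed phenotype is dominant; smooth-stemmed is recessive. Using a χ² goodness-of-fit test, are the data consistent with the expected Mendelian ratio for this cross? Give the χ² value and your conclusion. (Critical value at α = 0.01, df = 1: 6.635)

0.720; consistent

For a monohybrid cross between heterozygotes with complete dominance, the expected phenotypic ratio is 3:1.
Total ratio parts = 4. Expected numbers out of 2964:
  hairy-stemmed: 2964 × 3/4 = 2223
  smooth-stemmed: 2964 × 1/4 = 741
χ² = Σ (O − E)² / E
  hairy-stemmed: (2203 − 2223)² / 2223 = 0.1799
  smooth-stemmed: (761 − 741)² / 741 = 0.5398
χ² = 0.1799 + 0.5398 = 0.7197 ≈ 0.720
Degrees of freedom = 2 − 1 = 1; critical value at α = 0.01 is 6.635.
Since 0.720 < 6.635, we fail to reject the null hypothesis — the data are consistent with the 3:1 ratio.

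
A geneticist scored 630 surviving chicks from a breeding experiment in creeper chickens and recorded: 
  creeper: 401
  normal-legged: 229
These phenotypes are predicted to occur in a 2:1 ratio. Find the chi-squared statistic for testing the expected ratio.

Under the 2:1 hypothesis (Σ ratio = 3, N = 630):
  creeper: 630 × 2/3 = 420
  normal-legged: 630 × 1/3 = 210
χ² = Σ (O − E)² / E
  creeper: (401 − 420)² / 420 = 0.8595
  normal-legged: (229 − 210)² / 210 = 1.7190
χ² = 0.8595 + 1.7190 = 2.5785 ≈ 2.579

2.579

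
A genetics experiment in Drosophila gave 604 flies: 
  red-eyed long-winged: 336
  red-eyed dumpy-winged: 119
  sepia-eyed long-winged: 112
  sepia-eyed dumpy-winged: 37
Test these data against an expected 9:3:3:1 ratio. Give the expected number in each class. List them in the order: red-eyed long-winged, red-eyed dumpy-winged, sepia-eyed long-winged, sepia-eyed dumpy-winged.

Under the 9:3:3:1 hypothesis (Σ ratio = 16, N = 604):
  red-eyed long-winged: 604 × 9/16 = 339.75
  red-eyed dumpy-winged: 604 × 3/16 = 113.25
  sepia-eyed long-winged: 604 × 3/16 = 113.25
  sepia-eyed dumpy-winged: 604 × 1/16 = 37.75

339.75, 113.25, 113.25, 37.75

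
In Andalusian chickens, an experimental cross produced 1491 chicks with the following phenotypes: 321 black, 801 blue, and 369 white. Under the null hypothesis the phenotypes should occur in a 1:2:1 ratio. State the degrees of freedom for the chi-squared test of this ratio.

2

A goodness-of-fit test with 3 phenotype classes has df = 3 − 1 = 2.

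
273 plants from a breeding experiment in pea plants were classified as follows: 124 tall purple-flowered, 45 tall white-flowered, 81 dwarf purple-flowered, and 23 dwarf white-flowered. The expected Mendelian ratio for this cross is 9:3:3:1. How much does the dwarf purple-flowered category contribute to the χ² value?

Total ratio parts = 16. Expected numbers out of 273:
  tall purple-flowered: 273 × 9/16 = 153.5625
  tall white-flowered: 273 × 3/16 = 51.1875
  dwarf purple-flowered: 273 × 3/16 = 51.1875
  dwarf white-flowered: 273 × 1/16 = 17.0625
Contribution of dwarf purple-flowered: (81 − 51.1875)² / 51.1875 = 17.3633

17.363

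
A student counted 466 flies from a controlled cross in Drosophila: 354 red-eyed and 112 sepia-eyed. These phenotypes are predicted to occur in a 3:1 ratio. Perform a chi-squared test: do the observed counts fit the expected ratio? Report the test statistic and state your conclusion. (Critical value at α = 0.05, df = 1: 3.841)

0.232; consistent

Under the 3:1 hypothesis (Σ ratio = 4, N = 466):
  red-eyed: 466 × 3/4 = 349.5
  sepia-eyed: 466 × 1/4 = 116.5
χ² = Σ (O − E)² / E
  red-eyed: (354 − 349.5)² / 349.5 = 0.0579
  sepia-eyed: (112 − 116.5)² / 116.5 = 0.1738
χ² = 0.0579 + 0.1738 = 0.2317 ≈ 0.232
Degrees of freedom = 2 − 1 = 1; critical value at α = 0.05 is 3.841.
Since 0.232 < 3.841, we fail to reject the null hypothesis — the data are consistent with the 3:1 ratio.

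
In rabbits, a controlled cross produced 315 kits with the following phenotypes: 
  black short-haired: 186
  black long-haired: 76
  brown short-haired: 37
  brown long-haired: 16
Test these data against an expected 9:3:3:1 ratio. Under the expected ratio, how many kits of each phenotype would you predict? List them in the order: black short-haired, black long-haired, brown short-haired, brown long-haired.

177.1875, 59.0625, 59.0625, 19.6875

Total ratio parts = 16. Expected numbers out of 315:
  black short-haired: 315 × 9/16 = 177.1875
  black long-haired: 315 × 3/16 = 59.0625
  brown short-haired: 315 × 3/16 = 59.0625
  brown long-haired: 315 × 1/16 = 19.6875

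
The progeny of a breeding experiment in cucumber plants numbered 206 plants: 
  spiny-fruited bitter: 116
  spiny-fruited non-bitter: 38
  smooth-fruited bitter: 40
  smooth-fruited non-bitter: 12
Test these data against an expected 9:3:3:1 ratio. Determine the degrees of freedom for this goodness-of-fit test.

A goodness-of-fit test with 4 phenotype classes has df = 4 − 1 = 3.

3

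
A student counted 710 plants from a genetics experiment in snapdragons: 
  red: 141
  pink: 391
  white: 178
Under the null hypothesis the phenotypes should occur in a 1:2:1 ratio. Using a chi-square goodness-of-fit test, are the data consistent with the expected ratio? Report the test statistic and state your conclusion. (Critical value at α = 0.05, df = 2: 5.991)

Under the 1:2:1 hypothesis (Σ ratio = 4, N = 710):
  red: 710 × 1/4 = 177.5
  pink: 710 × 2/4 = 355
  white: 710 × 1/4 = 177.5
χ² = Σ (O − E)² / E
  red: (141 − 177.5)² / 177.5 = 7.5056
  pink: (391 − 355)² / 355 = 3.6507
  white: (178 − 177.5)² / 177.5 = 0.0014
χ² = 7.5056 + 3.6507 + 0.0014 = 11.1577 ≈ 11.158
Degrees of freedom = 3 − 1 = 2; critical value at α = 0.05 is 5.991.
Since 11.158 > 5.991, we reject the null hypothesis — the data do not fit the 1:2:1 ratio.

11.158; not consistent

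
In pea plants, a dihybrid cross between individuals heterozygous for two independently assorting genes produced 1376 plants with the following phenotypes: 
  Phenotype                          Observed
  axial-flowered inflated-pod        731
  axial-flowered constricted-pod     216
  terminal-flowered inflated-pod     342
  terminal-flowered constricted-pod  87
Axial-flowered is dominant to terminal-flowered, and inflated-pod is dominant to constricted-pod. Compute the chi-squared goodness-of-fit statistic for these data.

36.587

A dihybrid F₂ with independent assortment and complete dominance at both loci gives a 9:3:3:1 phenotypic ratio.
Under the 9:3:3:1 hypothesis (Σ ratio = 16, N = 1376):
  axial-flowered inflated-pod: 1376 × 9/16 = 774
  axial-flowered constricted-pod: 1376 × 3/16 = 258
  terminal-flowered inflated-pod: 1376 × 3/16 = 258
  terminal-flowered constricted-pod: 1376 × 1/16 = 86
χ² = Σ (O − E)² / E
  axial-flowered inflated-pod: (731 − 774)² / 774 = 2.3889
  axial-flowered constricted-pod: (216 − 258)² / 258 = 6.8372
  terminal-flowered inflated-pod: (342 − 258)² / 258 = 27.3488
  terminal-flowered constricted-pod: (87 − 86)² / 86 = 0.0116
χ² = 2.3889 + 6.8372 + 27.3488 + 0.0116 = 36.5865 ≈ 36.587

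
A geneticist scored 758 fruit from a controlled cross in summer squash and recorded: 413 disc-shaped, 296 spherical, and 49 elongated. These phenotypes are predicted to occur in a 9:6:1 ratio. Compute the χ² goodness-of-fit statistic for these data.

0.961

Total ratio parts = 16. Expected numbers out of 758:
  disc-shaped: 758 × 9/16 = 426.375
  spherical: 758 × 6/16 = 284.25
  elongated: 758 × 1/16 = 47.375
χ² = Σ (O − E)² / E
  disc-shaped: (413 − 426.375)² / 426.375 = 0.4196
  spherical: (296 − 284.25)² / 284.25 = 0.4857
  elongated: (49 − 47.375)² / 47.375 = 0.0557
χ² = 0.4196 + 0.4857 + 0.0557 = 0.961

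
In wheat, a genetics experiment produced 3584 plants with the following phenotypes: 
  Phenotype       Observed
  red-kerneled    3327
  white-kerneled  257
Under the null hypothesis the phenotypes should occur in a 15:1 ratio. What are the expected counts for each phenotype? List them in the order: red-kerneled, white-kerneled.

3360, 224

The 15:1 ratio has 16 parts, so with N = 3584 the expected counts are:
  red-kerneled: 3584 × 15/16 = 3360
  white-kerneled: 3584 × 1/16 = 224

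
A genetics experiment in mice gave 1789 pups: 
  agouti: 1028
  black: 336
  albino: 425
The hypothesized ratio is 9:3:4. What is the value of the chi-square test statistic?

Total ratio parts = 16. Expected numbers out of 1789:
  agouti: 1789 × 9/16 = 1006.3125
  black: 1789 × 3/16 = 335.4375
  albino: 1789 × 4/16 = 447.25
χ² = Σ (O − E)² / E
  agouti: (1028 − 1006.3125)² / 1006.3125 = 0.4674
  black: (336 − 335.4375)² / 335.4375 = 0.0009
  albino: (425 − 447.25)² / 447.25 = 1.1069
χ² = 0.4674 + 0.0009 + 1.1069 = 1.5752 ≈ 1.575

1.575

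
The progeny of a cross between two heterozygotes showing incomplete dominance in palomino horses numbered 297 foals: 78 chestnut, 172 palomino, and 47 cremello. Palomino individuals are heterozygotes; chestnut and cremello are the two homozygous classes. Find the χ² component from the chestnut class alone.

0.189

With incomplete dominance, a heterozygote × heterozygote cross gives a 1:2:1 phenotypic ratio.
The 1:2:1 ratio has 4 parts, so with N = 297 the expected counts are:
  chestnut: 297 × 1/4 = 74.25
  palomino: 297 × 2/4 = 148.5
  cremello: 297 × 1/4 = 74.25
Contribution of chestnut: (78 − 74.25)² / 74.25 = 0.1894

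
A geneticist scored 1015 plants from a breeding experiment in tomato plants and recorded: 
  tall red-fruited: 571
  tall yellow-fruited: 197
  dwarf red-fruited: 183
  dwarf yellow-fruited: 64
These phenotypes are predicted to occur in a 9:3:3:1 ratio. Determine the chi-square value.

Under the 9:3:3:1 hypothesis (Σ ratio = 16, N = 1015):
  tall red-fruited: 1015 × 9/16 = 570.9375
  tall yellow-fruited: 1015 × 3/16 = 190.3125
  dwarf red-fruited: 1015 × 3/16 = 190.3125
  dwarf yellow-fruited: 1015 × 1/16 = 63.4375
χ² = Σ (O − E)² / E
  tall red-fruited: (571 − 570.9375)² / 570.9375 = 0.0000
  tall yellow-fruited: (197 − 190.3125)² / 190.3125 = 0.2350
  dwarf red-fruited: (183 − 190.3125)² / 190.3125 = 0.2810
  dwarf yellow-fruited: (64 − 63.4375)² / 63.4375 = 0.0050
χ² = 0.0000 + 0.2350 + 0.2810 + 0.0050 = 0.521

0.521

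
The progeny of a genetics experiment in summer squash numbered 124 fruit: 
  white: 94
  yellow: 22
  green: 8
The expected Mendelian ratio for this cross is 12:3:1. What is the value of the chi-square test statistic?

The 12:3:1 ratio has 16 parts, so with N = 124 the expected counts are:
  white: 124 × 12/16 = 93
  yellow: 124 × 3/16 = 23.25
  green: 124 × 1/16 = 7.75
χ² = Σ (O − E)² / E
  white: (94 − 93)² / 93 = 0.0108
  yellow: (22 − 23.25)² / 23.25 = 0.0672
  green: (8 − 7.75)² / 7.75 = 0.0081
χ² = 0.0108 + 0.0672 + 0.0081 = 0.0861 ≈ 0.086

0.086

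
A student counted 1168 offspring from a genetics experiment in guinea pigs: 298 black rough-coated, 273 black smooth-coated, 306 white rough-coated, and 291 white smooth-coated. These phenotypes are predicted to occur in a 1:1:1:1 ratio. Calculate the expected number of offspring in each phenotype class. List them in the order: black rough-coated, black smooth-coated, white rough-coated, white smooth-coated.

The 1:1:1:1 ratio has 4 parts, so with N = 1168 the expected counts are:
  black rough-coated: 1168 × 1/4 = 292
  black smooth-coated: 1168 × 1/4 = 292
  white rough-coated: 1168 × 1/4 = 292
  white smooth-coated: 1168 × 1/4 = 292

292, 292, 292, 292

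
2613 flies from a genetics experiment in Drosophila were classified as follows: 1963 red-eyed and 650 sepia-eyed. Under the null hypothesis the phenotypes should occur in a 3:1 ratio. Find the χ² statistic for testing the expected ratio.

0.022

The 3:1 ratio has 4 parts, so with N = 2613 the expected counts are:
  red-eyed: 2613 × 3/4 = 1959.75
  sepia-eyed: 2613 × 1/4 = 653.25
χ² = Σ (O − E)² / E
  red-eyed: (1963 − 1959.75)² / 1959.75 = 0.0054
  sepia-eyed: (650 − 653.25)² / 653.25 = 0.0162
χ² = 0.0054 + 0.0162 = 0.0216 ≈ 0.022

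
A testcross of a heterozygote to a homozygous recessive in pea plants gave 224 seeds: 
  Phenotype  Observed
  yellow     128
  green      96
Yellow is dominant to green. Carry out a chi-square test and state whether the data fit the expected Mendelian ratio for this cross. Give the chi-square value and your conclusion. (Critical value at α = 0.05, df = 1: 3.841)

A testcross of a heterozygote (Aa × aa) gives a 1:1 phenotypic ratio.
Total ratio parts = 2. Expected numbers out of 224:
  yellow: 224 × 1/2 = 112
  green: 224 × 1/2 = 112
χ² = Σ (O − E)² / E
  yellow: (128 − 112)² / 112 = 2.2857
  green: (96 − 112)² / 112 = 2.2857
χ² = 2.2857 + 2.2857 = 4.5714 ≈ 4.571
Degrees of freedom = 2 − 1 = 1; critical value at α = 0.05 is 3.841.
Since 4.571 > 3.841, we reject the null hypothesis — the data do not fit the 1:1 ratio.

4.571; not consistent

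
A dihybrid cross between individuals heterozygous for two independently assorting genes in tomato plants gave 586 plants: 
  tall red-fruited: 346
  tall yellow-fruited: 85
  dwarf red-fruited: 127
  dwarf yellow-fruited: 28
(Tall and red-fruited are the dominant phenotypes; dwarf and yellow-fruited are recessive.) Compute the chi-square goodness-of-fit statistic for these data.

A dihybrid F₂ with independent assortment and complete dominance at both loci gives a 9:3:3:1 phenotypic ratio.
The 9:3:3:1 ratio has 16 parts, so with N = 586 the expected counts are:
  tall red-fruited: 586 × 9/16 = 329.625
  tall yellow-fruited: 586 × 3/16 = 109.875
  dwarf red-fruited: 586 × 3/16 = 109.875
  dwarf yellow-fruited: 586 × 1/16 = 36.625
χ² = Σ (O − E)² / E
  tall red-fruited: (346 − 329.625)² / 329.625 = 0.8135
  tall yellow-fruited: (85 − 109.875)² / 109.875 = 5.6315
  dwarf red-fruited: (127 − 109.875)² / 109.875 = 2.6691
  dwarf yellow-fruited: (28 − 36.625)² / 36.625 = 2.0311
χ² = 0.8135 + 5.6315 + 2.6691 + 2.0311 = 11.1452 ≈ 11.145

11.145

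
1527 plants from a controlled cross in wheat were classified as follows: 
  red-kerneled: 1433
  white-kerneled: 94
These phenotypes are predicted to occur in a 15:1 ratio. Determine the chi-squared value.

0.023

Expected counts for N = 1527 under a 15:1 ratio (total parts = 16):
  red-kerneled: 1527 × 15/16 = 1431.5625
  white-kerneled: 1527 × 1/16 = 95.4375
χ² = Σ (O − E)² / E
  red-kerneled: (1433 − 1431.5625)² / 1431.5625 = 0.0014
  white-kerneled: (94 − 95.4375)² / 95.4375 = 0.0217
χ² = 0.0014 + 0.0217 = 0.0231 ≈ 0.023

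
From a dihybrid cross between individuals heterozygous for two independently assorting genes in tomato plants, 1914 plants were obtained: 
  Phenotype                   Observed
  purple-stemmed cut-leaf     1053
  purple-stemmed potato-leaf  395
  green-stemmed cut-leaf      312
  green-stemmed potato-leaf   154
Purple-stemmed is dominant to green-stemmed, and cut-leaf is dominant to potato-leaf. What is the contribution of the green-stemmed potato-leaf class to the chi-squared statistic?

A dihybrid F₂ with independent assortment and complete dominance at both loci gives a 9:3:3:1 phenotypic ratio.
Total ratio parts = 16. Expected numbers out of 1914:
  purple-stemmed cut-leaf: 1914 × 9/16 = 1076.625
  purple-stemmed potato-leaf: 1914 × 3/16 = 358.875
  green-stemmed cut-leaf: 1914 × 3/16 = 358.875
  green-stemmed potato-leaf: 1914 × 1/16 = 119.625
Contribution of green-stemmed potato-leaf: (154 − 119.625)² / 119.625 = 9.8779

9.878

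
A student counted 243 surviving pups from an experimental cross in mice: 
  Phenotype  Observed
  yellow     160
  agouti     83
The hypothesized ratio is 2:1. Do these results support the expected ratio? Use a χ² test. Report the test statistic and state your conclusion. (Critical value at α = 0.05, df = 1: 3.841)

0.074; consistent

Under the 2:1 hypothesis (Σ ratio = 3, N = 243):
  yellow: 243 × 2/3 = 162
  agouti: 243 × 1/3 = 81
χ² = Σ (O − E)² / E
  yellow: (160 − 162)² / 162 = 0.0247
  agouti: (83 − 81)² / 81 = 0.0494
χ² = 0.0247 + 0.0494 = 0.0741 ≈ 0.074
Degrees of freedom = 2 − 1 = 1; critical value at α = 0.05 is 3.841.
Since 0.074 < 3.841, we fail to reject the null hypothesis — the data are consistent with the 2:1 ratio.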